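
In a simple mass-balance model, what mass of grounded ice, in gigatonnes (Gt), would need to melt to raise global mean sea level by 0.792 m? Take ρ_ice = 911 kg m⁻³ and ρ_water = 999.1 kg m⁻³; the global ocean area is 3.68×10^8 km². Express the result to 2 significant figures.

≈ 2.9×10^5 Gt

Required water volume = Δh × A = 0.792 m × 3.68×10^14 m² = 2.915×10^14 m³.
ρ_w = 999.1 kg m⁻³, so the mass of water = 2.915×10^14 m³ × 999.1 kg m⁻³ = 2.912×10^17 kg = 2.9×10^5 Gt (and the same mass of ice, by conservation).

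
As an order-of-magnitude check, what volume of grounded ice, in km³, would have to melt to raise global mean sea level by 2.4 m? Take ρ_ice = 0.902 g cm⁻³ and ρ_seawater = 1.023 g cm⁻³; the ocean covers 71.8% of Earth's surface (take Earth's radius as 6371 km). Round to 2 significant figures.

≈ 1.0×10^6 km³

Required water volume = Δh × A = 2.4 m × 3.66×10^14 m² = 8.789×10^14 m³ = 8.789×10^5 km³.
Ice volume = water volume × ρ_w/ρ_ice = 8.789×10^5 × 1023/902 = 1.0×10^6 km³.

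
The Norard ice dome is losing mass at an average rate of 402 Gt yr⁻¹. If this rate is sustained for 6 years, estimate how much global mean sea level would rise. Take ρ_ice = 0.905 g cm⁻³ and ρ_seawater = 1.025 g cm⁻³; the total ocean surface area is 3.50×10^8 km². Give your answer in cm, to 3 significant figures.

Total mass lost = 402 Gt/yr × 6 yr = 2412 Gt = 2.412×10^15 kg.
ρ_w = 1.025 g cm⁻³ = 1025 kg m⁻³, so water volume = 2.412×10^15 / 1025 = 2.353×10^12 m³.
Δh = 2.353×10^12 / 3.50×10^14 = 6.72×10^-3 m = 0.672 cm.

≈ 0.672 cm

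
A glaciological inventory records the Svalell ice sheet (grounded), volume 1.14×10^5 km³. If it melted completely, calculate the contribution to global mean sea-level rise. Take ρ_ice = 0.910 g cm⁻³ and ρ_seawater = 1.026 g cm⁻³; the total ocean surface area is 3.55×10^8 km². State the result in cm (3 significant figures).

≈ 28.5 cm

Svalell: 1.14×10^5 km³ × (910/1026) = 1.011×10^5 km³ of water.
Spread over 3.55×10^14 m² of ocean, Δh = 1.011×10^14 / 3.55×10^14 = 0.285 m = 28.5 cm.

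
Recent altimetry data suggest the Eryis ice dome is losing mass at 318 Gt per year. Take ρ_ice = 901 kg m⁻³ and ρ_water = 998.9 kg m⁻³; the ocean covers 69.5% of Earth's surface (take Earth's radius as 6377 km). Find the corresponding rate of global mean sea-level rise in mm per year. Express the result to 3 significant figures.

≈ 0.896 mm/yr

ρ_w = 998.9 kg m⁻³. Annual water volume added = 318 Gt / ρ_w = 3.180×10^14 kg / 998.9 kg m⁻³ = 3.184×10^11 m³.
Δh per year = 3.184×10^11 / 3.55×10^14 = 8.96×10^-4 m = 0.896 mm.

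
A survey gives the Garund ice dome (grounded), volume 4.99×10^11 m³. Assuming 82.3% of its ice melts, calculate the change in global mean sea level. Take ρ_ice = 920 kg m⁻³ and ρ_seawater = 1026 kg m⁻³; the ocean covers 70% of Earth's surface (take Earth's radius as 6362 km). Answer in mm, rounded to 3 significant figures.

≈ 1.03 mm

Garund: 0.823 × 4.99×10^11 m³ × (920/1026) = 3.682×10^11 m³ of water.
Spread over 3.56×10^14 m² of ocean, Δh = 3.682×10^11 / 3.56×10^14 = 1.03×10^-3 m = 1.03 mm.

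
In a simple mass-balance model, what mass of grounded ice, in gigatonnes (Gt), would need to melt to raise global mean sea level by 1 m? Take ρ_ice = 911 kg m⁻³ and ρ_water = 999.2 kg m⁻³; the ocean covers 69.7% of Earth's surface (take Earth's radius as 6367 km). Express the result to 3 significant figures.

Required water volume = Δh × A = 1 m × 3.55×10^14 m² = 3.551×10^14 m³.
ρ_w = 999.2 kg m⁻³, so the mass of water = 3.551×10^14 m³ × 999.2 kg m⁻³ = 3.548×10^17 kg = 3.55×10^5 Gt (and the same mass of ice, by conservation).

≈ 3.55×10^5 Gt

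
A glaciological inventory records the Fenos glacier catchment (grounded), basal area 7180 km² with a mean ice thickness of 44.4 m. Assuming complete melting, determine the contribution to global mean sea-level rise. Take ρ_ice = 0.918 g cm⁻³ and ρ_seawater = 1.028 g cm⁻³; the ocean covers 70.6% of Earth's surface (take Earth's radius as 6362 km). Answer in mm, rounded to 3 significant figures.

Fenos: ice volume = 7180 km² × 44.4 m = 318.8 km³; 318.8 × (918/1028) = 284.7 km³ of water.
Spread over 3.59×10^14 m² of ocean, Δh = 2.847×10^11 / 3.59×10^14 = 7.93×10^-4 m = 0.793 mm.

≈ 0.793 mm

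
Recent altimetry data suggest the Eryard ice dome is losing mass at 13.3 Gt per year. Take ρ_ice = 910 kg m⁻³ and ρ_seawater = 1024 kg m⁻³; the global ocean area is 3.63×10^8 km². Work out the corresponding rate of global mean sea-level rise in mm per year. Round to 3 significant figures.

ρ_w = 1024 kg m⁻³. Annual water volume added = 13.3 Gt / ρ_w = 1.330×10^13 kg / 1024 kg m⁻³ = 1.299×10^10 m³.
Δh per year = 1.299×10^10 / 3.63×10^14 = 3.58×10^-5 m = 0.0358 mm.

≈ 0.0358 mm/yr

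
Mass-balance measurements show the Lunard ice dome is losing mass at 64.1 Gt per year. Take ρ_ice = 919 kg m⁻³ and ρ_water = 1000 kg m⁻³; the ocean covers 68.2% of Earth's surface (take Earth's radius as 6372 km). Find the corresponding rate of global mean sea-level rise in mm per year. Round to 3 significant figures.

≈ 0.184 mm/yr

ρ_w = 1000 kg m⁻³. Annual water volume added = 64.1 Gt / ρ_w = 6.410×10^13 kg / 1000 kg m⁻³ = 6.410×10^10 m³.
Δh per year = 6.410×10^10 / 3.48×10^14 = 1.84×10^-4 m = 0.184 mm.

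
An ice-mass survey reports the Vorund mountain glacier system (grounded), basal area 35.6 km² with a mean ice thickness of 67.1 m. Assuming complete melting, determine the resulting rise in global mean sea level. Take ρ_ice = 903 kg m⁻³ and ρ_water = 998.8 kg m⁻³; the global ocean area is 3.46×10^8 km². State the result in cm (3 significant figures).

≈ 6.24×10^-4 cm

Vorund: ice volume = 35.6 km² × 67.1 m = 2.389 km³; 2.389 × (903/998.8) = 2.160 km³ of water.
Spread over 3.46×10^14 m² of ocean, Δh = 2.160×10^9 / 3.46×10^14 = 6.24×10^-6 m = 6.24×10^-4 cm.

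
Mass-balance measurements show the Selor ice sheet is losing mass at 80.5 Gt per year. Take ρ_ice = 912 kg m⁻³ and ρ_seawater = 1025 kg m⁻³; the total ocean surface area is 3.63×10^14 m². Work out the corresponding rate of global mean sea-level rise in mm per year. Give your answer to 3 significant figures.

ρ_w = 1025 kg m⁻³. Annual water volume added = 80.5 Gt / ρ_w = 8.050×10^13 kg / 1025 kg m⁻³ = 7.854×10^10 m³.
Δh per year = 7.854×10^10 / 3.63×10^14 = 2.16×10^-4 m = 0.216 mm.

≈ 0.216 mm/yr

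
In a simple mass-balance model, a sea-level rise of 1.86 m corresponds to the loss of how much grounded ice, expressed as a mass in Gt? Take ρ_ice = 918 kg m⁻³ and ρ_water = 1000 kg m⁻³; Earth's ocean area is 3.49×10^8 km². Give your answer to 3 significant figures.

Required water volume = Δh × A = 1.86 m × 3.49×10^14 m² = 6.491×10^14 m³.
ρ_w = 1000 kg m⁻³, so the mass of water = 6.491×10^14 m³ × 1000 kg m⁻³ = 6.491×10^17 kg = 6.49×10^5 Gt (and the same mass of ice, by conservation).

≈ 6.49×10^5 Gt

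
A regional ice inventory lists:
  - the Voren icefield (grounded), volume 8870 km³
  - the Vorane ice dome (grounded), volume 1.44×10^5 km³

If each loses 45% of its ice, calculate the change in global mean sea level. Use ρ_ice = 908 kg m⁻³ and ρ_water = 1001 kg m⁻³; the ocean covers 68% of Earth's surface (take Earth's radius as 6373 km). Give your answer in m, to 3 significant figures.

≈ 0.180 m

Voren: 0.45 × 8870 km³ × (908/1001) = 3621 km³ of water.
Vorane: 0.45 × 1.44×10^5 km³ × (908/1001) = 5.878×10^4 km³ of water.
Total added water ≈ 6.240×10^13 m³ over 3.47×10^14 m² → Δh = 0.180 m.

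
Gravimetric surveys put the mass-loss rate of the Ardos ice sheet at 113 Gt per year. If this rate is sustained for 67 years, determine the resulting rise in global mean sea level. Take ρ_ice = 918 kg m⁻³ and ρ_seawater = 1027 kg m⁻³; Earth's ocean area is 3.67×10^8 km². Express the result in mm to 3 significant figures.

≈ 20.1 mm

Total mass lost = 113 Gt/yr × 67 yr = 7571 Gt = 7.571×10^15 kg.
ρ_w = 1027 kg m⁻³, so water volume = 7.571×10^15 / 1027 = 7.372×10^12 m³.
Δh = 7.372×10^12 / 3.67×10^14 = 0.0201 m = 20.1 mm.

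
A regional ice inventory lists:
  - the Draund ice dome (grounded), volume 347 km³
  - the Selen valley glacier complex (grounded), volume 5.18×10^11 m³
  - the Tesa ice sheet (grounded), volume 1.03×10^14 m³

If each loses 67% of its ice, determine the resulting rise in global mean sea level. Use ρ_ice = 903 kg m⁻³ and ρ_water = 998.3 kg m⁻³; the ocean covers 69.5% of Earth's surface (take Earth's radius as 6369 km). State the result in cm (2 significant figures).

≈ 18 cm

Draund: 0.67 × 347 km³ × (903/998.3) = 210.3 km³ of water.
Selen: 0.67 × 5.18×10^11 m³ × (903/998.3) = 3.139×10^11 m³ of water.
Tesa: 0.67 × 1.03×10^14 m³ × (903/998.3) = 6.242×10^13 m³ of water.
Total added water ≈ 6.295×10^13 m³ over 3.54×10^14 m² → Δh = 0.178 m = 18 cm.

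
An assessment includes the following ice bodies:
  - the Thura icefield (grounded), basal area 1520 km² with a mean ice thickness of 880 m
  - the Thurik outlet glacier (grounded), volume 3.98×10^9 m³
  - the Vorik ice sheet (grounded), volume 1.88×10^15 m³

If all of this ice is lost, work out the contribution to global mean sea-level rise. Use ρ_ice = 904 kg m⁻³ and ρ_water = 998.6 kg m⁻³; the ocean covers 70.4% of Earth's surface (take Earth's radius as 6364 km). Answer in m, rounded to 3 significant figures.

≈ 4.75 m

Thura: ice volume = 1520 km² × 880 m = 1338 km³; 1338 × (904/998.6) = 1211 km³ of water.
Thurik: 3.98×10^9 m³ × (904/998.6) = 3.603×10^9 m³ of water.
Vorik: 1.88×10^15 m³ × (904/998.6) = 1.702×10^15 m³ of water.
Total added water ≈ 1.703×10^15 m³ over 3.58×10^14 m² → Δh = 4.75 m.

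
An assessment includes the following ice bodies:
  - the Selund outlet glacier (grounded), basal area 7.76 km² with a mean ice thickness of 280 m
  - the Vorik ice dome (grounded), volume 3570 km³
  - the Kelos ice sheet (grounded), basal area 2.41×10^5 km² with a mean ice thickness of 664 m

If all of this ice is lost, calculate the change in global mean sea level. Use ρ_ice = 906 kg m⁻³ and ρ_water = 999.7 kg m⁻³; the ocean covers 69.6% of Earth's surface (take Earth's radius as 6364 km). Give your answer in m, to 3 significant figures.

≈ 0.419 m

Selund: ice volume = 7.76 km² × 280 m = 2.173 km³; 2.173 × (906/999.7) = 1.969 km³ of water.
Vorik: 3570 km³ × (906/999.7) = 3235 km³ of water.
Kelos: ice volume = 2.41×10^5 km² × 664 m = 1.600×10^5 km³; 1.600×10^5 × (906/999.7) = 1.450×10^5 km³ of water.
Total added water ≈ 1.483×10^14 m³ over 3.54×10^14 m² → Δh = 0.419 m.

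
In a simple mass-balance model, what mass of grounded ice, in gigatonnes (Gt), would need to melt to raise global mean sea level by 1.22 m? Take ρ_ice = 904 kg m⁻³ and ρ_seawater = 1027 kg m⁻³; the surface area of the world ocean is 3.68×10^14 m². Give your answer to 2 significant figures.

Required water volume = Δh × A = 1.22 m × 3.68×10^14 m² = 4.490×10^14 m³.
ρ_w = 1027 kg m⁻³, so the mass of water = 4.490×10^14 m³ × 1027 kg m⁻³ = 4.611×10^17 kg = 4.6×10^5 Gt (and the same mass of ice, by conservation).

≈ 4.6×10^5 Gt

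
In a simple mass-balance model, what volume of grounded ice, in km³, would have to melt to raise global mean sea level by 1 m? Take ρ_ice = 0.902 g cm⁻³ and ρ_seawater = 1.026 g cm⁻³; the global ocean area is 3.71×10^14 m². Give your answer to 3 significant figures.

Required water volume = Δh × A = 1 m × 3.71×10^14 m² = 3.710×10^14 m³ = 3.710×10^5 km³.
Ice volume = water volume × ρ_w/ρ_ice = 3.710×10^5 × 1026/902 = 4.22×10^5 km³.

≈ 4.22×10^5 km³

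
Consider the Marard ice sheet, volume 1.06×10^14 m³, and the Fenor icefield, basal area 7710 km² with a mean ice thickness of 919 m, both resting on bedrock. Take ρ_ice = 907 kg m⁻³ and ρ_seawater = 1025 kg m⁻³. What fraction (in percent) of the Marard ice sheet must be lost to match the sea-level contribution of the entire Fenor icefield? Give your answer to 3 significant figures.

≈ 6.68 %

Equal sea-level rise means equal mass of meltwater, i.e. equal mass of ice lost.
Ice mass of Fenor: 6.427×10^15 kg; ice mass of Marard: 9.614×10^16 kg.
Fraction required = 6.427×10^15 / 9.614×10^16 = 0.0668 → 6.68 %.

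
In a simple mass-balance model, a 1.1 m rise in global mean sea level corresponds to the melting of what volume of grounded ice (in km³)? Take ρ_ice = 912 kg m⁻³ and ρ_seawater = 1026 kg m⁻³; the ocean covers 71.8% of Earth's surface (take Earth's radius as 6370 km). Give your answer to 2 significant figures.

≈ 4.5×10^5 km³

Required water volume = Δh × A = 1.1 m × 3.66×10^14 m² = 4.027×10^14 m³ = 4.027×10^5 km³.
Ice volume = water volume × ρ_w/ρ_ice = 4.027×10^5 × 1026/912 = 4.5×10^5 km³.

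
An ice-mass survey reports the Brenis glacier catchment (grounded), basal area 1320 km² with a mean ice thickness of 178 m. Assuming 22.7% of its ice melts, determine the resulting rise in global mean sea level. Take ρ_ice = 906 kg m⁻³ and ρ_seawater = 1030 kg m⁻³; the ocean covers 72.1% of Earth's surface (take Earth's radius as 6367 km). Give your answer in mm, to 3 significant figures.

Brenis: ice volume = 1320 km² × 178 m = 235.0 km³; 0.227 × 235.0 × (906/1030) = 46.91 km³ of water.
Spread over 3.67×10^14 m² of ocean, Δh = 4.691×10^10 / 3.67×10^14 = 1.28×10^-4 m = 0.128 mm.

≈ 0.128 mm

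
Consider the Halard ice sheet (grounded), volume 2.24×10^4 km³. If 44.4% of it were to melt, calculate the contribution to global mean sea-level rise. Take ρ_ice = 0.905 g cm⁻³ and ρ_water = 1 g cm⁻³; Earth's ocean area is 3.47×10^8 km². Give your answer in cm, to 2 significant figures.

≈ 2.6 cm

Halard: 0.444 × 2.24×10^4 km³ × (905/1000) = 9001 km³ of water.
Spread over 3.47×10^14 m² of ocean, Δh = 9.001×10^12 / 3.47×10^14 = 0.0259 m = 2.6 cm.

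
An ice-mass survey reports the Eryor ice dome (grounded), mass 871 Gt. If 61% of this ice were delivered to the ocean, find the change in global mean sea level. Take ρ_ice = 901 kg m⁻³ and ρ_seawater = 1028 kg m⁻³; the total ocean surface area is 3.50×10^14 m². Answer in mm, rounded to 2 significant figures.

≈ 1.5 mm

Eryor: 0.61 × 871 Gt = 5.313×10^14 kg; dividing by ρ_w = 1028 kg m⁻³ gives 5.168×10^11 m³ of water.
Spread over 3.50×10^14 m² of ocean, Δh = 5.168×10^11 / 3.50×10^14 = 1.48×10^-3 m = 1.5 mm.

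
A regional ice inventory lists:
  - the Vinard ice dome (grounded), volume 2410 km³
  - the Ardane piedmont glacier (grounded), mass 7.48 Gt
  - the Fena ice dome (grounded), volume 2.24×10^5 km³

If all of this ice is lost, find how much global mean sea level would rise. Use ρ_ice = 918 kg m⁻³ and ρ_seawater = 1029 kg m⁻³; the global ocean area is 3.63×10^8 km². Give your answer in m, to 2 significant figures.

≈ 0.56 m

Vinard: 2410 km³ × (918/1029) = 2150 km³ of water.
Ardane: 7.48 Gt = 7.480×10^12 kg; dividing by ρ_w = 1029 kg m⁻³ gives 7.269×10^9 m³ of water.
Fena: 2.24×10^5 km³ × (918/1029) = 1.998×10^5 km³ of water.
Total added water ≈ 2.020×10^14 m³ over 3.63×10^14 m² → Δh = 0.556 m.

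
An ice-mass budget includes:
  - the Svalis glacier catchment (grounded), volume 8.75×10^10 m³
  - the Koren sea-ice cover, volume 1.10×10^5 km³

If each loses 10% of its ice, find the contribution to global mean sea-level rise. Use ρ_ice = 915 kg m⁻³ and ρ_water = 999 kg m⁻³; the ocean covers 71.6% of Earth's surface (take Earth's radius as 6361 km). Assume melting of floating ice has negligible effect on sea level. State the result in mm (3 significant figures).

≈ 0.0220 mm

Svalis: 0.1 × 8.75×10^10 m³ × (915/999) = 8.014×10^9 m³ of water.
The Koren sea-ice cover is floating and already displaces its own weight of water, so its melt adds essentially nothing to sea level.
Total added water ≈ 8.014×10^9 m³ over 3.64×10^14 m² → Δh = 2.20×10^-5 m = 0.0220 mm.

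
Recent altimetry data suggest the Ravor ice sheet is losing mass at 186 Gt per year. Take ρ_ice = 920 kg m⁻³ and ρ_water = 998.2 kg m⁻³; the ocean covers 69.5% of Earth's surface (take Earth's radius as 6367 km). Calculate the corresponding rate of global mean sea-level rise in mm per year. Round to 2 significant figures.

ρ_w = 998.2 kg m⁻³. Annual water volume added = 186 Gt / ρ_w = 1.860×10^14 kg / 998.2 kg m⁻³ = 1.863×10^11 m³.
Δh per year = 1.863×10^11 / 3.54×10^14 = 5.26×10^-4 m = 0.53 mm.

≈ 0.53 mm/yr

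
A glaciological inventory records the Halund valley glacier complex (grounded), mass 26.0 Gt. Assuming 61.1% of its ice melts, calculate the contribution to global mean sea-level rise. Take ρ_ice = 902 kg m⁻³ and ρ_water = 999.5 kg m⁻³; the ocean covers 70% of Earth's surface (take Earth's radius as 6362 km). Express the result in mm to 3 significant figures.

Halund: 0.611 × 26.0 Gt = 1.589×10^13 kg; dividing by ρ_w = 999.5 kg m⁻³ gives 1.589×10^10 m³ of water.
Spread over 3.56×10^14 m² of ocean, Δh = 1.589×10^10 / 3.56×10^14 = 4.46×10^-5 m = 0.0446 mm.

≈ 0.0446 mm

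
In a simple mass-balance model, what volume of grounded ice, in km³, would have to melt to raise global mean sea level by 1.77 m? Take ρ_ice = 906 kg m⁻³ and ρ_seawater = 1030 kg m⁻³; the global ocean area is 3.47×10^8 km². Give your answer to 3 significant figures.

Required water volume = Δh × A = 1.77 m × 3.47×10^14 m² = 6.142×10^14 m³ = 6.142×10^5 km³.
Ice volume = water volume × ρ_w/ρ_ice = 6.142×10^5 × 1030/906 = 6.98×10^5 km³.

≈ 6.98×10^5 km³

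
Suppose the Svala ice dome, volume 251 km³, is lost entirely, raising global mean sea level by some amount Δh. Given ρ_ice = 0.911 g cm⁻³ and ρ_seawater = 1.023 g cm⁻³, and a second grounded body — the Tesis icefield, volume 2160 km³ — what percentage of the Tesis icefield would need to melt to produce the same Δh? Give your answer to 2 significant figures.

Equal sea-level rise means equal mass of meltwater, i.e. equal mass of ice lost.
Ice mass of Svala: 2.287×10^14 kg; ice mass of Tesis: 1.968×10^15 kg.
Fraction required = 2.287×10^14 / 1.968×10^15 = 0.116 → 12 %.

≈ 12 %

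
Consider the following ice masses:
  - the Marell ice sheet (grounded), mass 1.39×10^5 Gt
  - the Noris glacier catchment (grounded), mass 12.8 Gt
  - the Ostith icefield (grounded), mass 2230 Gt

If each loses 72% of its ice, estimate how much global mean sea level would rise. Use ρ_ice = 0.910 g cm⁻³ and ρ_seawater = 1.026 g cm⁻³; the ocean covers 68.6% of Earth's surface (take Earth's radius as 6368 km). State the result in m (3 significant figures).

Marell: 0.72 × 1.39×10^5 Gt = 1.001×10^17 kg; dividing by ρ_w = 1.026 g cm⁻³ = 1026 kg m⁻³ gives 9.754×10^13 m³ of water.
Noris: 0.72 × 12.8 Gt = 9.216×10^12 kg; dividing by ρ_w = 1026 kg m⁻³ gives 8.982×10^9 m³ of water.
Ostith: 0.72 × 2230 Gt = 1.606×10^15 kg; dividing by ρ_w = 1026 kg m⁻³ gives 1.565×10^12 m³ of water.
Total added water ≈ 9.912×10^13 m³ over 3.50×10^14 m² → Δh = 0.284 m.

≈ 0.284 m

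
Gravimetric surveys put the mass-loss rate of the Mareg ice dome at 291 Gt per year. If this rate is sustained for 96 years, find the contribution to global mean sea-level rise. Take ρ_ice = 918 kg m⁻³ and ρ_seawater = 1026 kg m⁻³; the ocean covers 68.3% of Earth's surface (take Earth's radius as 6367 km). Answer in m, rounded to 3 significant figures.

Total mass lost = 291 Gt/yr × 96 yr = 2.794×10^4 Gt = 2.794×10^16 kg.
ρ_w = 1026 kg m⁻³, so water volume = 2.794×10^16 / 1026 = 2.723×10^13 m³.
Δh = 2.723×10^13 / 3.48×10^14 = 0.0783 m.

≈ 0.0783 m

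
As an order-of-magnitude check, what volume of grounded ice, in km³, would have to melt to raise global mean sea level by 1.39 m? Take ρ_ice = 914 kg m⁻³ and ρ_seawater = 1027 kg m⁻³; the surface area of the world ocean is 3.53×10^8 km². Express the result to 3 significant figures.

≈ 5.51×10^5 km³

Required water volume = Δh × A = 1.39 m × 3.53×10^14 m² = 4.907×10^14 m³ = 4.907×10^5 km³.
Ice volume = water volume × ρ_w/ρ_ice = 4.907×10^5 × 1027/914 = 5.51×10^5 km³.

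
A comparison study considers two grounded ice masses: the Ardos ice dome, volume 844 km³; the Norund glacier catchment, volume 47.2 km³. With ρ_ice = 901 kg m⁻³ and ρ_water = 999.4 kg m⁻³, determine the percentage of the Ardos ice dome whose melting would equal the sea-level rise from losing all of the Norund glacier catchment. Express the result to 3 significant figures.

≈ 5.59 %

Equal sea-level rise means equal mass of meltwater, i.e. equal mass of ice lost.
Ice mass of Norund: 4.253×10^13 kg; ice mass of Ardos: 7.604×10^14 kg.
Fraction required = 4.253×10^13 / 7.604×10^14 = 0.0559 → 5.59 %.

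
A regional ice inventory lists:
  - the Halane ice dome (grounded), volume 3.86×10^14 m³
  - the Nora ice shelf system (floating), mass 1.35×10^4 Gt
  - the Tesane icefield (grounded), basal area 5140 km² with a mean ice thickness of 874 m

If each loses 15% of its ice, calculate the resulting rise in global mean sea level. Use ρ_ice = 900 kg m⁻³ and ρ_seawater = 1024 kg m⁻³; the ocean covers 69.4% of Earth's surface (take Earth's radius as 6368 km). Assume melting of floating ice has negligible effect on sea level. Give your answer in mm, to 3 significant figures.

≈ 146 mm

Halane: 0.15 × 3.86×10^14 m³ × (900/1024) = 5.089×10^13 m³ of water.
The Nora ice shelf system is floating and already displaces its own weight of water, so its melt adds essentially nothing to sea level.
Tesane: ice volume = 5140 km² × 874 m = 4492 km³; 0.15 × 4492 × (900/1024) = 592.3 km³ of water.
Total added water ≈ 5.148×10^13 m³ over 3.54×10^14 m² → Δh = 0.146 m = 146 mm.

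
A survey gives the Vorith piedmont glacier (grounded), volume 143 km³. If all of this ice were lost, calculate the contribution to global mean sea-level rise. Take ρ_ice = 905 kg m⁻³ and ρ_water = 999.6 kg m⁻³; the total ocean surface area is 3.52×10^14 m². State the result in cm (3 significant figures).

≈ 0.0368 cm

Vorith: 143 km³ × (905/999.6) = 129.5 km³ of water.
Spread over 3.52×10^14 m² of ocean, Δh = 1.295×10^11 / 3.52×10^14 = 3.68×10^-4 m = 0.0368 cm.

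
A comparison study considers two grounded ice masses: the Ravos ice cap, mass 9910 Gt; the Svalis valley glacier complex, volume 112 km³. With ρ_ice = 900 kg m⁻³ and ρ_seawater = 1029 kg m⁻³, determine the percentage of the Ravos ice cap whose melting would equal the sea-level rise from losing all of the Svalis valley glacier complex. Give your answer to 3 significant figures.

Equal sea-level rise means equal mass of meltwater, i.e. equal mass of ice lost.
Ice mass of Svalis: 1.008×10^14 kg; ice mass of Ravos: 9.910×10^15 kg.
Fraction required = 1.008×10^14 / 9.910×10^15 = 0.0102 → 1.02 %.

≈ 1.02 %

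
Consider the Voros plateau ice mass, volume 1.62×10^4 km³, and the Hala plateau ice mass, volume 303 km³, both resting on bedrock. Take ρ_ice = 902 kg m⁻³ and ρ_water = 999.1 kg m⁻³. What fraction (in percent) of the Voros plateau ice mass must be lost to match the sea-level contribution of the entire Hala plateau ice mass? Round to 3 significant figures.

Equal sea-level rise means equal mass of meltwater, i.e. equal mass of ice lost.
Ice mass of Hala: 2.733×10^14 kg; ice mass of Voros: 1.461×10^16 kg.
Fraction required = 2.733×10^14 / 1.461×10^16 = 0.0187 → 1.87 %.

≈ 1.87 %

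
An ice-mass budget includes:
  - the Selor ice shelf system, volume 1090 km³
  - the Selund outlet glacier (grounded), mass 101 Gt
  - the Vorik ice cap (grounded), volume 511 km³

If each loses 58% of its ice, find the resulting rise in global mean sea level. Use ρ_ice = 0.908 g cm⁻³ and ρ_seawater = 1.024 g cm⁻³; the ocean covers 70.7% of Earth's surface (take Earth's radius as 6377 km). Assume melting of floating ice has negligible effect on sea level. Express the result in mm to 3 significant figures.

≈ 0.886 mm

The Selor ice shelf system is floating and already displaces its own weight of water, so its melt adds essentially nothing to sea level.
Selund: 0.58 × 101 Gt = 5.858×10^13 kg; dividing by ρ_w = 1.024 g cm⁻³ = 1024 kg m⁻³ gives 5.721×10^10 m³ of water.
Vorik: 0.58 × 511 km³ × (908/1024) = 262.8 km³ of water.
Total added water ≈ 3.200×10^11 m³ over 3.61×10^14 m² → Δh = 8.86×10^-4 m = 0.886 mm.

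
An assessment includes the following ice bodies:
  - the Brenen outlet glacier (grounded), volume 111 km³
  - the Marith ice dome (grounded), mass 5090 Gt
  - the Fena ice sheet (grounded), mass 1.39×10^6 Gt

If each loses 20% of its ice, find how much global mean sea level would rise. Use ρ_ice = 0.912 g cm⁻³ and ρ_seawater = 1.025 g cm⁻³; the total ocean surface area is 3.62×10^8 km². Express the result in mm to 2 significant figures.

≈ 750 mm

Brenen: 0.2 × 111 km³ × (912/1025) = 19.75 km³ of water.
Marith: 0.2 × 5090 Gt = 1.018×10^15 kg; dividing by ρ_w = 1.025 g cm⁻³ = 1025 kg m⁻³ gives 9.932×10^11 m³ of water.
Fena: 0.2 × 1.39×10^6 Gt = 2.780×10^17 kg; dividing by ρ_w = 1025 kg m⁻³ gives 2.712×10^14 m³ of water.
Total added water ≈ 2.722×10^14 m³ over 3.62×10^14 m² → Δh = 0.752 m = 750 mm.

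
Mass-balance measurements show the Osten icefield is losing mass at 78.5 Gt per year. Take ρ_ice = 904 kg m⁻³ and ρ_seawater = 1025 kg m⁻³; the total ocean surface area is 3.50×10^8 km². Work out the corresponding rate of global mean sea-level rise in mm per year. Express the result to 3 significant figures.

≈ 0.219 mm/yr

ρ_w = 1025 kg m⁻³. Annual water volume added = 78.5 Gt / ρ_w = 7.850×10^13 kg / 1025 kg m⁻³ = 7.659×10^10 m³.
Δh per year = 7.659×10^10 / 3.50×10^14 = 2.19×10^-4 m = 0.219 mm.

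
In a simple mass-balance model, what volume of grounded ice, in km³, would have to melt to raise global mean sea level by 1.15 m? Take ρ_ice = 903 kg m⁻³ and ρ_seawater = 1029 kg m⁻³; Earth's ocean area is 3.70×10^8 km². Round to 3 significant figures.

≈ 4.85×10^5 km³

Required water volume = Δh × A = 1.15 m × 3.70×10^14 m² = 4.255×10^14 m³ = 4.255×10^5 km³.
Ice volume = water volume × ρ_w/ρ_ice = 4.255×10^5 × 1029/903 = 4.85×10^5 km³.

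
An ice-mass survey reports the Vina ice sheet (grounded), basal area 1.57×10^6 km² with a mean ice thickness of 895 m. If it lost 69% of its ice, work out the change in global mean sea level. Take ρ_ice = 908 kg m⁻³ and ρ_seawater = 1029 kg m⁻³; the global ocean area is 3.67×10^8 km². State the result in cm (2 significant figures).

≈ 230 cm

Vina: ice volume = 1.57×10^6 km² × 895 m = 1.405×10^6 km³; 0.69 × 1.405×10^6 × (908/1029) = 8.555×10^5 km³ of water.
Spread over 3.67×10^14 m² of ocean, Δh = 8.555×10^14 / 3.67×10^14 = 2.33 m = 230 cm.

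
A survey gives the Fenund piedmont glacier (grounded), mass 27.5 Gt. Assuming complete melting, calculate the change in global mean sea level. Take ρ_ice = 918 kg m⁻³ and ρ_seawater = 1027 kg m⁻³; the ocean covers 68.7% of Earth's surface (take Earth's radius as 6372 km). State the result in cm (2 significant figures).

≈ 7.6×10^-3 cm

Fenund: 27.5 Gt = 2.750×10^13 kg; dividing by ρ_w = 1027 kg m⁻³ gives 2.678×10^10 m³ of water.
Spread over 3.51×10^14 m² of ocean, Δh = 2.678×10^10 / 3.51×10^14 = 7.64×10^-5 m = 7.6×10^-3 cm.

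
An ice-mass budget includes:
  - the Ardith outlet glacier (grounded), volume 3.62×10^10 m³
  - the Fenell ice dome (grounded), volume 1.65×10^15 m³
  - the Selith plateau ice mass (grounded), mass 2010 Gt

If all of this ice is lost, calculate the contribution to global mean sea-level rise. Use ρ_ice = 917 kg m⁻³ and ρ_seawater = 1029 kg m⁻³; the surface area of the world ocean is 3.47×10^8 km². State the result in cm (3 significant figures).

Ardith: 3.62×10^10 m³ × (917/1029) = 3.226×10^10 m³ of water.
Fenell: 1.65×10^15 m³ × (917/1029) = 1.470×10^15 m³ of water.
Selith: 2010 Gt = 2.010×10^15 kg; dividing by ρ_w = 1029 kg m⁻³ gives 1.953×10^12 m³ of water.
Total added water ≈ 1.472×10^15 m³ over 3.47×10^14 m² → Δh = 4.24 m = 424 cm.

≈ 424 cm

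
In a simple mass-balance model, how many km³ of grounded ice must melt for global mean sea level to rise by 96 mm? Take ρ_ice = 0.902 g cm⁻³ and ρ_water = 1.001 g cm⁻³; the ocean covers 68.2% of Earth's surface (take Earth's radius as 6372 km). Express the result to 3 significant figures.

Required water volume = Δh × A = 0.096 m × 3.48×10^14 m² = 3.341×10^13 m³ = 3.341×10^4 km³.
Ice volume = water volume × ρ_w/ρ_ice = 3.341×10^4 × 1001/902 = 3.71×10^4 km³.

≈ 3.71×10^4 km³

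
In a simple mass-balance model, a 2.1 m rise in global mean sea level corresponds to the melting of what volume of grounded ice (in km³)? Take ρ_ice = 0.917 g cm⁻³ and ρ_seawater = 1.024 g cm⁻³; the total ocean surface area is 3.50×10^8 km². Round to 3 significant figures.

≈ 8.21×10^5 km³

Required water volume = Δh × A = 2.1 m × 3.50×10^14 m² = 7.350×10^14 m³ = 7.350×10^5 km³.
Ice volume = water volume × ρ_w/ρ_ice = 7.350×10^5 × 1024/917 = 8.21×10^5 km³.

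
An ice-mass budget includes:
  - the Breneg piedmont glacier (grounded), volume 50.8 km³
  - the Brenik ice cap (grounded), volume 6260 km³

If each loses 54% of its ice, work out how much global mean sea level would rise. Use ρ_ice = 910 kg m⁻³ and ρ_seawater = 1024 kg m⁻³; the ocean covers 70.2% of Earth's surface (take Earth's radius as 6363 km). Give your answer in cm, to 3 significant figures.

≈ 0.848 cm

Breneg: 0.54 × 50.8 km³ × (910/1024) = 24.38 km³ of water.
Brenik: 0.54 × 6260 km³ × (910/1024) = 3004 km³ of water.
Total added water ≈ 3.028×10^12 m³ over 3.57×10^14 m² → Δh = 8.48×10^-3 m = 0.848 cm.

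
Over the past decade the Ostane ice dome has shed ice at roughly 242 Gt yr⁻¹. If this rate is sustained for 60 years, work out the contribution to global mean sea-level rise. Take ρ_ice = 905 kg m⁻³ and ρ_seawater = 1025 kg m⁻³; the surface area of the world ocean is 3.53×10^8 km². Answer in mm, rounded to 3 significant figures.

≈ 40.1 mm

Total mass lost = 242 Gt/yr × 60 yr = 1.452×10^4 Gt = 1.452×10^16 kg.
ρ_w = 1025 kg m⁻³, so water volume = 1.452×10^16 / 1025 = 1.417×10^13 m³.
Δh = 1.417×10^13 / 3.53×10^14 = 0.0401 m = 40.1 mm.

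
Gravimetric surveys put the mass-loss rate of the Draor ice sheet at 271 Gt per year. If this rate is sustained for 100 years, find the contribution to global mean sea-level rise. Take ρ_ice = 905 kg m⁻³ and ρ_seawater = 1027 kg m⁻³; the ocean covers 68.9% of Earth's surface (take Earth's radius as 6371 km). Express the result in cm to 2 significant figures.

≈ 7.5 cm

Total mass lost = 271 Gt/yr × 100 yr = 2.710×10^4 Gt = 2.710×10^16 kg.
ρ_w = 1027 kg m⁻³, so water volume = 2.710×10^16 / 1027 = 2.639×10^13 m³.
Δh = 2.639×10^13 / 3.51×10^14 = 0.0751 m = 7.5 cm.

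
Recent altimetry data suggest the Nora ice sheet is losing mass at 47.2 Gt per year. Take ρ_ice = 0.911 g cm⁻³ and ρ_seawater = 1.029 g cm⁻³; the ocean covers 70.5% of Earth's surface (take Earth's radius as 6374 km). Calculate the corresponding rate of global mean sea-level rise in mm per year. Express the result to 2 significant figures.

≈ 0.13 mm/yr

ρ_w = 1.029 g cm⁻³ = 1029 kg m⁻³. Annual water volume added = 47.2 Gt / ρ_w = 4.720×10^13 kg / 1029 kg m⁻³ = 4.587×10^10 m³.
Δh per year = 4.587×10^10 / 3.60×10^14 = 1.27×10^-4 m = 0.13 mm.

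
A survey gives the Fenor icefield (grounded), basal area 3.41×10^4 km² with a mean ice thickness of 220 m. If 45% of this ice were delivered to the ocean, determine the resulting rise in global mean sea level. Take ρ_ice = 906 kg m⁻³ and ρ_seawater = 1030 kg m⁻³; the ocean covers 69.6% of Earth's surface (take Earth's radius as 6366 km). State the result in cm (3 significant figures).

Fenor: ice volume = 3.41×10^4 km² × 220 m = 7502 km³; 0.45 × 7502 × (906/1030) = 2969 km³ of water.
Spread over 3.54×10^14 m² of ocean, Δh = 2.969×10^12 / 3.54×10^14 = 8.38×10^-3 m = 0.838 cm.

≈ 0.838 cm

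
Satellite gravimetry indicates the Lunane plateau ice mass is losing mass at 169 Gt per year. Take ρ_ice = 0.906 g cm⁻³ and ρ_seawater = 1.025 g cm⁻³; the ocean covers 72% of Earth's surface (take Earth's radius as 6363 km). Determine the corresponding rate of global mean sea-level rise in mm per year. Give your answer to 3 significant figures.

≈ 0.450 mm/yr

ρ_w = 1.025 g cm⁻³ = 1025 kg m⁻³. Annual water volume added = 169 Gt / ρ_w = 1.690×10^14 kg / 1025 kg m⁻³ = 1.649×10^11 m³.
Δh per year = 1.649×10^11 / 3.66×10^14 = 4.50×10^-4 m = 0.450 mm.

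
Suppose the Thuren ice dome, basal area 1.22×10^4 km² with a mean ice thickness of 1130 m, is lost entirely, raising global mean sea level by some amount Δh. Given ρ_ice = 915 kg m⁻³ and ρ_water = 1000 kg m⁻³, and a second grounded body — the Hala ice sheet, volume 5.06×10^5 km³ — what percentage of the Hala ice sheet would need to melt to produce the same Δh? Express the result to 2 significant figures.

≈ 2.7 %

Equal sea-level rise means equal mass of meltwater, i.e. equal mass of ice lost.
Ice mass of Thuren: 1.261×10^16 kg; ice mass of Hala: 4.630×10^17 kg.
Fraction required = 1.261×10^16 / 4.630×10^17 = 0.0272 → 2.7 %.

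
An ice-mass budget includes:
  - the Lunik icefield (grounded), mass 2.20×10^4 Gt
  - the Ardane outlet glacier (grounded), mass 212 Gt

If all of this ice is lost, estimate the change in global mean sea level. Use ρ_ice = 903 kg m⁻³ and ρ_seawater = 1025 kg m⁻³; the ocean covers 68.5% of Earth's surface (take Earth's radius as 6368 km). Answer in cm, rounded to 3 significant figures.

≈ 6.21 cm

Lunik: 2.20×10^4 Gt = 2.200×10^16 kg; dividing by ρ_w = 1025 kg m⁻³ gives 2.146×10^13 m³ of water.
Ardane: 212 Gt = 2.120×10^14 kg; dividing by ρ_w = 1025 kg m⁻³ gives 2.068×10^11 m³ of water.
Total added water ≈ 2.167×10^13 m³ over 3.49×10^14 m² → Δh = 0.0621 m = 6.21 cm.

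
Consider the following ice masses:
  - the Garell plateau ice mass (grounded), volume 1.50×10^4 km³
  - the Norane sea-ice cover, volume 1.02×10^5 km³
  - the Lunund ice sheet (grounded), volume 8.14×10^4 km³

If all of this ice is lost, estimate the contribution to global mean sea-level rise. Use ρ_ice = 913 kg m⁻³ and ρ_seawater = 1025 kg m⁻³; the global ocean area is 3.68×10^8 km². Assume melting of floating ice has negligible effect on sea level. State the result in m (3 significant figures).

≈ 0.233 m

Garell: 1.50×10^4 km³ × (913/1025) = 1.336×10^4 km³ of water.
The Norane sea-ice cover is floating and already displaces its own weight of water, so its melt adds essentially nothing to sea level.
Lunund: 8.14×10^4 km³ × (913/1025) = 7.251×10^4 km³ of water.
Total added water ≈ 8.587×10^13 m³ over 3.68×10^14 m² → Δh = 0.233 m.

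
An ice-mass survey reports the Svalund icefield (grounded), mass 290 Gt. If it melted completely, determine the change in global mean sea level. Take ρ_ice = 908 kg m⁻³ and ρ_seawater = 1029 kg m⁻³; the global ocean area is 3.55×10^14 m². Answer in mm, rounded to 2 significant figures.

≈ 0.79 mm

Svalund: 290 Gt = 2.900×10^14 kg; dividing by ρ_w = 1029 kg m⁻³ gives 2.818×10^11 m³ of water.
Spread over 3.55×10^14 m² of ocean, Δh = 2.818×10^11 / 3.55×10^14 = 7.94×10^-4 m = 0.79 mm.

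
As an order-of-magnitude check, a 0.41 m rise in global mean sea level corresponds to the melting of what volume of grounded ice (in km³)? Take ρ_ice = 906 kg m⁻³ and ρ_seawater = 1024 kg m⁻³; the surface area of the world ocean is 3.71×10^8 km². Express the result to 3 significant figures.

Required water volume = Δh × A = 0.41 m × 3.71×10^14 m² = 1.521×10^14 m³ = 1.521×10^5 km³.
Ice volume = water volume × ρ_w/ρ_ice = 1.521×10^5 × 1024/906 = 1.72×10^5 km³.

≈ 1.72×10^5 km³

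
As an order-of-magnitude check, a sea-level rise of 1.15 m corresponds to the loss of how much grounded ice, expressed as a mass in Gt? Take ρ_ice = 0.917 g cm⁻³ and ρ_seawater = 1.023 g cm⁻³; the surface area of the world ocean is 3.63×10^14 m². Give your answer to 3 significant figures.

≈ 4.27×10^5 Gt

Required water volume = Δh × A = 1.15 m × 3.63×10^14 m² = 4.174×10^14 m³.
ρ_w = 1.023 g cm⁻³ = 1023 kg m⁻³, so the mass of water = 4.174×10^14 m³ × 1023 kg m⁻³ = 4.271×10^17 kg = 4.27×10^5 Gt (and the same mass of ice, by conservation).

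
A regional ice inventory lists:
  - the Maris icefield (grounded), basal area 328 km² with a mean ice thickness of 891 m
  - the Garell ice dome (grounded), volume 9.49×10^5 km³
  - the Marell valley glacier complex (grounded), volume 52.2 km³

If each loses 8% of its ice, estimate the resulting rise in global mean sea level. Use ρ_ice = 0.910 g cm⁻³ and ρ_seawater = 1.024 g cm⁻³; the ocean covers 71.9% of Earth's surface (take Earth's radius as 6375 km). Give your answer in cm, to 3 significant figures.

Maris: ice volume = 328 km² × 891 m = 292.2 km³; 0.08 × 292.2 × (910/1024) = 20.78 km³ of water.
Garell: 0.08 × 9.49×10^5 km³ × (910/1024) = 6.747×10^4 km³ of water.
Marell: 0.08 × 52.2 km³ × (910/1024) = 3.711 km³ of water.
Total added water ≈ 6.749×10^13 m³ over 3.67×10^14 m² → Δh = 0.184 m = 18.4 cm.

≈ 18.4 cm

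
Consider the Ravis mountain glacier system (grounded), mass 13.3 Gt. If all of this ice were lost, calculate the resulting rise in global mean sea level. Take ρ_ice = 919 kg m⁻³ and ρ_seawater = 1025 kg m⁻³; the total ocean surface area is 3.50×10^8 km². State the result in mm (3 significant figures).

≈ 0.0371 mm

Ravis: 13.3 Gt = 1.330×10^13 kg; dividing by ρ_w = 1025 kg m⁻³ gives 1.298×10^10 m³ of water.
Spread over 3.50×10^14 m² of ocean, Δh = 1.298×10^10 / 3.50×10^14 = 3.71×10^-5 m = 0.0371 mm.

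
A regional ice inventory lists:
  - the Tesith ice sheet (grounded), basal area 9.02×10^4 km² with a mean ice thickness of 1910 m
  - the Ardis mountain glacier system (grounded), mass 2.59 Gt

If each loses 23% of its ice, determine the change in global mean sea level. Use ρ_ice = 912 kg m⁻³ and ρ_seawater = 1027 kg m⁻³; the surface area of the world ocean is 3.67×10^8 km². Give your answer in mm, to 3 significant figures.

≈ 95.9 mm

Tesith: ice volume = 9.02×10^4 km² × 1910 m = 1.723×10^5 km³; 0.23 × 1.723×10^5 × (912/1027) = 3.519×10^4 km³ of water.
Ardis: 0.23 × 2.59 Gt = 5.957×10^11 kg; dividing by ρ_w = 1027 kg m⁻³ gives 5.800×10^8 m³ of water.
Total added water ≈ 3.519×10^13 m³ over 3.67×10^14 m² → Δh = 0.0959 m = 95.9 mm.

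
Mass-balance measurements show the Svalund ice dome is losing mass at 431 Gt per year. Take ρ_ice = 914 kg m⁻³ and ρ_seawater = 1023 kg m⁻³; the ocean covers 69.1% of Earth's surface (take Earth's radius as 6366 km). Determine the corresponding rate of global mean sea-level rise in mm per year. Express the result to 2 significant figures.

≈ 1.2 mm/yr

ρ_w = 1023 kg m⁻³. Annual water volume added = 431 Gt / ρ_w = 4.310×10^14 kg / 1023 kg m⁻³ = 4.213×10^11 m³.
Δh per year = 4.213×10^11 / 3.52×10^14 = 1.20×10^-3 m = 1.2 mm.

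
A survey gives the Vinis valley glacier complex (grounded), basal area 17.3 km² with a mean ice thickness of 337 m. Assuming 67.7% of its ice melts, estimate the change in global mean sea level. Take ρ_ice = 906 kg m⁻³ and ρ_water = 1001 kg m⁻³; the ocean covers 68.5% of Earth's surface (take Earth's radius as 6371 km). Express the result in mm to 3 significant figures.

Vinis: ice volume = 17.3 km² × 337 m = 5.830 km³; 0.677 × 5.830 × (906/1001) = 3.572 km³ of water.
Spread over 3.49×10^14 m² of ocean, Δh = 3.572×10^9 / 3.49×10^14 = 1.02×10^-5 m = 0.0102 mm.

≈ 0.0102 mm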